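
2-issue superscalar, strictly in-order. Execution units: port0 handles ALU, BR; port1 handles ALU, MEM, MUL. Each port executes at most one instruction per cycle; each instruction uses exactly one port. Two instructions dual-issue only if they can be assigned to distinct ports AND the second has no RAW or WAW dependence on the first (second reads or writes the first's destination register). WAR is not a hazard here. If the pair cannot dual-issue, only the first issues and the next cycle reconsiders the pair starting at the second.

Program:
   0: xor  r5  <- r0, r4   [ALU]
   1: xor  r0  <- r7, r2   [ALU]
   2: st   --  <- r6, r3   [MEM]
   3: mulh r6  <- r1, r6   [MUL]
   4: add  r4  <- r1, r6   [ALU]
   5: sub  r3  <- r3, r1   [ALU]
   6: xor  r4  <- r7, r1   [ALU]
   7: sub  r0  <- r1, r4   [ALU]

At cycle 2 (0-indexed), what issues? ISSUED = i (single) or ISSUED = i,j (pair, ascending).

  cy0 -> i0+i1 (xor.ALU+xor.ALU) 2-wide
  cy1 -> i2 (st.MEM) no-port MEM/MUL
  cy2 -> i3 (mulh.MUL) RAW r6
  cy3 -> i4+i5 (add.ALU+sub.ALU) 2-wide
  cy4 -> i6 (xor.ALU) RAW r4
  cy5 -> i7 (sub.ALU) tail

ISSUED = 3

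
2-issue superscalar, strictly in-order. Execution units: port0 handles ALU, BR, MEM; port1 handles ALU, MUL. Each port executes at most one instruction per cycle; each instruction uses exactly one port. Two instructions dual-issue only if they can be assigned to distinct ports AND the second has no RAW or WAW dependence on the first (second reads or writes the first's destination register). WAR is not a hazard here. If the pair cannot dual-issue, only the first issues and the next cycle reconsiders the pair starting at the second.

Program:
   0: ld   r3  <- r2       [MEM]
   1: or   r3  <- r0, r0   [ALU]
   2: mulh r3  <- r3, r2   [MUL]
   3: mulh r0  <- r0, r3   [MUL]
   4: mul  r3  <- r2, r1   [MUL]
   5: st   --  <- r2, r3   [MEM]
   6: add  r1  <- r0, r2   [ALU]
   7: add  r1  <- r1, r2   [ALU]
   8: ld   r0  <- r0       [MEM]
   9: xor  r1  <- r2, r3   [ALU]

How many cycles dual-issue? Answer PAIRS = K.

t=0 i0:ld ; WAW r3
t=1 i1:or ; RAW+WAW r3
t=2 i2:mulh ; no-port MUL/MUL
t=3 i3:mulh ; no-port MUL/MUL
t=4 i4:mul ; RAW r3
t=5 i5/i6:st add ; dual
t=6 i7/i8:add ld ; dual
t=7 i9:xor ; tail

PAIRS = 2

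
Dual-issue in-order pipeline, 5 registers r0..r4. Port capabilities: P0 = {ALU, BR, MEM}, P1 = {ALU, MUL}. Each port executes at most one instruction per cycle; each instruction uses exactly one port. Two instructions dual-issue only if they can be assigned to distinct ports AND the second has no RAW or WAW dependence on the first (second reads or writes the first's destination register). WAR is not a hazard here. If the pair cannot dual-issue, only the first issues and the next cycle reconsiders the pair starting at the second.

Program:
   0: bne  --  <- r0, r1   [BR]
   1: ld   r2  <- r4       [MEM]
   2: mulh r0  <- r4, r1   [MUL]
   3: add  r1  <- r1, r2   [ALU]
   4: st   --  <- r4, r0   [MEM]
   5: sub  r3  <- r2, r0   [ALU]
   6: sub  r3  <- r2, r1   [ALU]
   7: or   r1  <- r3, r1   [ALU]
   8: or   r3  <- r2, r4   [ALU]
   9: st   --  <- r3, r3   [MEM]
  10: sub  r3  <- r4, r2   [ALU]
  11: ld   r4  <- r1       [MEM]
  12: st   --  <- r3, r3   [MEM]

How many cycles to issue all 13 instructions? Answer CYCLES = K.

CYCLES = 9

  cy0 -> i0 (bne.BR) no-port BR/MEM
  cy1 -> i1/i2 (ld.MEM+mulh.MUL) 2-wide
  cy2 -> i3/i4 (add.ALU+st.MEM) 2-wide
  cy3 -> i5 (sub.ALU) WAW r3
  cy4 -> i6 (sub.ALU) RAW r3
  cy5 -> i7/i8 (or.ALU+or.ALU) 2-wide
  cy6 -> i9/i10 (st.MEM+sub.ALU) 2-wide
  cy7 -> i11 (ld.MEM) no-port MEM/MEM
  cy8 -> i12 (st.MEM) tail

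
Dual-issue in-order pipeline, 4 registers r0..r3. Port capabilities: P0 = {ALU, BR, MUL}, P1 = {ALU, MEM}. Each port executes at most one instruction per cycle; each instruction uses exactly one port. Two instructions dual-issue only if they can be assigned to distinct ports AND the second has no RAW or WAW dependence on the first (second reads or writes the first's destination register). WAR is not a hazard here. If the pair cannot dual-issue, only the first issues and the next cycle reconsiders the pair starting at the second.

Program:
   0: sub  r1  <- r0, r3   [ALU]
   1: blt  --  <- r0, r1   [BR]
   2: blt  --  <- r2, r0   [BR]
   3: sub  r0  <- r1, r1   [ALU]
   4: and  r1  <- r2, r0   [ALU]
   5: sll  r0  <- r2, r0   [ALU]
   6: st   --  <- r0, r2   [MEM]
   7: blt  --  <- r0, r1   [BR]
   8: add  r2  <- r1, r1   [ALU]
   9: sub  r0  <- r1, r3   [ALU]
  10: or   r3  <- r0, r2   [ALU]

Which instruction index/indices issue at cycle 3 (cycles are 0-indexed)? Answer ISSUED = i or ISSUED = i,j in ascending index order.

t=0 i0:sub ; RAW r1
t=1 i1:blt ; no-port BR/BR
t=2 i2/i3:blt;sub ; dual
t=3 i4/i5:and;sll ; dual
t=4 i6/i7:st;blt ; dual
t=5 i8/i9:add;sub ; dual
t=6 i10:or ; tail

ISSUED = 4,5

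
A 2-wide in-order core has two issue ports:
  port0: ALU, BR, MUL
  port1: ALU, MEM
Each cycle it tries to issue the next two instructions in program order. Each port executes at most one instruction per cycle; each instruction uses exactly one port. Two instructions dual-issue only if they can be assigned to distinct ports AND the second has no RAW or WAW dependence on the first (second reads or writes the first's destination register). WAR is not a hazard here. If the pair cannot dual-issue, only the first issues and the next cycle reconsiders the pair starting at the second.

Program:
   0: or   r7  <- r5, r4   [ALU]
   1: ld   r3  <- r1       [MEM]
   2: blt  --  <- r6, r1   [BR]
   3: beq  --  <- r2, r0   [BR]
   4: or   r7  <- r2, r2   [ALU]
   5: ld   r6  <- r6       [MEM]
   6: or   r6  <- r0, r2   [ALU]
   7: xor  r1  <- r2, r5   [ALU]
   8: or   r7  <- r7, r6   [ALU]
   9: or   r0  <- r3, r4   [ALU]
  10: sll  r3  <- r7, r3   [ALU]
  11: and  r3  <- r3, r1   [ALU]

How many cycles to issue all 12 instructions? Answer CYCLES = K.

CYCLES = 8

  cy0 -> i0+i1 (or.ALU+ld.MEM) 2-wide
  cy1 -> i2 (blt.BR) no-port BR/BR
  cy2 -> i3+i4 (beq.BR+or.ALU) 2-wide
  cy3 -> i5 (ld.MEM) WAW r6
  cy4 -> i6+i7 (or.ALU+xor.ALU) 2-wide
  cy5 -> i8+i9 (or.ALU+or.ALU) 2-wide
  cy6 -> i10 (sll.ALU) RAW+WAW r3
  cy7 -> i11 (and.ALU) tail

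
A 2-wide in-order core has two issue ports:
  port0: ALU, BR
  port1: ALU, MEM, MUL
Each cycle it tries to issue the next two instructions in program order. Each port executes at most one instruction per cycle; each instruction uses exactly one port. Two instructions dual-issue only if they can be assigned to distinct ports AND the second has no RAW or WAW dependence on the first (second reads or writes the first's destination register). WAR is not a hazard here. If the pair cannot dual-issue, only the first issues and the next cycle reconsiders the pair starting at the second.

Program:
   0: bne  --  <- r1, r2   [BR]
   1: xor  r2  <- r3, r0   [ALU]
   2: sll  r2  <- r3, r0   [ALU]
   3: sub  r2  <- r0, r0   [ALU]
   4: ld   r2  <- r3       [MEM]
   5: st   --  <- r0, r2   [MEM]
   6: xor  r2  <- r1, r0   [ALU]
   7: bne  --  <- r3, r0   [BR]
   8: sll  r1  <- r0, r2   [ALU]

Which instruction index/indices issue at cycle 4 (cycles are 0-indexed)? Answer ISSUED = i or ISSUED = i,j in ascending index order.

ISSUED = 5,6

0. bne xor @i0,i1  | pair
1. sll @i2  | WAW r2
2. sub @i3  | WAW r2
3. ld @i4  | no-port MEM/MEM
4. st xor @i5,i6  | pair
5. bne sll @i7,i8  | pair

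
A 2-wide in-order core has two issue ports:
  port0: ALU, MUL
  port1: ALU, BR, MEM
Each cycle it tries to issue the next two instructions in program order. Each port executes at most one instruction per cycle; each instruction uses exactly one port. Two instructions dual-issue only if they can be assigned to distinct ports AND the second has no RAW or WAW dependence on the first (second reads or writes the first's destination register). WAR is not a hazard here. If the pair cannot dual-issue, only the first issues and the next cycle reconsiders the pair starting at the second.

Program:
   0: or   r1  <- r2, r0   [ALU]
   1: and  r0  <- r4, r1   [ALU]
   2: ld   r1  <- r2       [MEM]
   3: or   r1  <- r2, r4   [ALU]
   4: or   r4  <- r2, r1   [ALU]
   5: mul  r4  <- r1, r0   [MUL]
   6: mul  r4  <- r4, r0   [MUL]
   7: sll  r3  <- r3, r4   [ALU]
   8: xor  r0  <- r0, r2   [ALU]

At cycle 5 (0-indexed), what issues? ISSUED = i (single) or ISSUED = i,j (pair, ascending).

ISSUED = 6

c0: i0 or.ALU  RAW r1
c1: i1/i2 and.ALU;ld.MEM  2-wide
c2: i3 or.ALU  RAW r1
c3: i4 or.ALU  WAW r4
c4: i5 mul.MUL  no-port MUL/MUL
c5: i6 mul.MUL  RAW r4
c6: i7/i8 sll.ALU;xor.ALU  2-wide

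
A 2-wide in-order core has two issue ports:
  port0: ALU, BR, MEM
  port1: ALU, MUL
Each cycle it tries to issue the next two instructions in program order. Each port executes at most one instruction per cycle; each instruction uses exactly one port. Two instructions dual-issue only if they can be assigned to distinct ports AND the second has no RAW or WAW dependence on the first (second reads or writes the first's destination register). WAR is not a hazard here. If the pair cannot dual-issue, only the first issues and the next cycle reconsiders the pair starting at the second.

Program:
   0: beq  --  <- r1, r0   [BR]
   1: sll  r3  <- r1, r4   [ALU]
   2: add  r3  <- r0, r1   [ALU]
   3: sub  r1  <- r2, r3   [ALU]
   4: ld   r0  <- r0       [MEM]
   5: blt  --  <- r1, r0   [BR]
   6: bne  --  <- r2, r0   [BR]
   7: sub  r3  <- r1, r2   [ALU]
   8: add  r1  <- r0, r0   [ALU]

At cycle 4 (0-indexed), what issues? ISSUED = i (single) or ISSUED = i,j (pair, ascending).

#0 head=0: beq.BR sll.ALU i0,i1 dual
#1 head=2: add.ALU i2 RAW r3
#2 head=3: sub.ALU ld.MEM i3,i4 dual
#3 head=5: blt.BR i5 no-port BR/BR
#4 head=6: bne.BR sub.ALU i6,i7 dual
#5 head=8: add.ALU i8 tail

ISSUED = 6,7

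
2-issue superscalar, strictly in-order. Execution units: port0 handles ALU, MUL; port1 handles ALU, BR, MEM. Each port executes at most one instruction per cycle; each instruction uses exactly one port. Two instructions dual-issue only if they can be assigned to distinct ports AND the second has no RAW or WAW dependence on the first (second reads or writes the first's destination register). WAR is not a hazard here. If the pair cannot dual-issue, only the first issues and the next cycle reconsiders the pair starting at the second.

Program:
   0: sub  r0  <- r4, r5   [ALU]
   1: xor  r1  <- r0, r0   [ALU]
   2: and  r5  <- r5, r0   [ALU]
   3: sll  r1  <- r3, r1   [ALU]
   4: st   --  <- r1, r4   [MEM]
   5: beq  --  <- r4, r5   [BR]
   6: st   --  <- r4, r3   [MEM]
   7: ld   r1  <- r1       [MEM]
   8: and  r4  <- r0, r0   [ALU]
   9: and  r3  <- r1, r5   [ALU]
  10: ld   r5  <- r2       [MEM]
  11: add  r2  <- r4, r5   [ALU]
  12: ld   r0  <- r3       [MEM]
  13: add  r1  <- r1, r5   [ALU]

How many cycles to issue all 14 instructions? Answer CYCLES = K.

[0] i0  sub.ALU  -- RAW r0
[1] i1+i2  xor.ALU;and.ALU  -- pair
[2] i3  sll.ALU  -- RAW r1
[3] i4  st.MEM  -- no-port MEM/BR
[4] i5  beq.BR  -- no-port BR/MEM
[5] i6  st.MEM  -- no-port MEM/MEM
[6] i7+i8  ld.MEM;and.ALU  -- pair
[7] i9+i10  and.ALU;ld.MEM  -- pair
[8] i11+i12  add.ALU;ld.MEM  -- pair
[9] i13  add.ALU  -- tail

CYCLES = 10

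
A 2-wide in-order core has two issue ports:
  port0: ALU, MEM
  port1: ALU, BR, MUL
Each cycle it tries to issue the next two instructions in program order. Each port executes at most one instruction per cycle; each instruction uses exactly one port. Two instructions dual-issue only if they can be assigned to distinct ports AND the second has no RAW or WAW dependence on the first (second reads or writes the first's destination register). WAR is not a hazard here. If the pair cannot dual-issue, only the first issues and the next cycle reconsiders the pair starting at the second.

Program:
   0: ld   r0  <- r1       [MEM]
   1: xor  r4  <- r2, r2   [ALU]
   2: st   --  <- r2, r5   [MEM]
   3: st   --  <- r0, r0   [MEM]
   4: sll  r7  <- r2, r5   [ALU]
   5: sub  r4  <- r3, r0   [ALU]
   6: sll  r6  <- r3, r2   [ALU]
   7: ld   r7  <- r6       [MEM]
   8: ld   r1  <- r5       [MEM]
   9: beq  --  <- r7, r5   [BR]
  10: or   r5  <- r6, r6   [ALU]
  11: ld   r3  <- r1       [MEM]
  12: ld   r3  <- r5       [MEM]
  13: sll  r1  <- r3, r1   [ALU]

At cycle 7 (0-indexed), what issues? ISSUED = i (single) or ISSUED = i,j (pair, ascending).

  cy0 -> i0/i1 (ld;xor) 2-wide
  cy1 -> i2 (st) no-port MEM/MEM
  cy2 -> i3/i4 (st;sll) 2-wide
  cy3 -> i5/i6 (sub;sll) 2-wide
  cy4 -> i7 (ld) no-port MEM/MEM
  cy5 -> i8/i9 (ld;beq) 2-wide
  cy6 -> i10/i11 (or;ld) 2-wide
  cy7 -> i12 (ld) RAW r3
  cy8 -> i13 (sll) tail

ISSUED = 12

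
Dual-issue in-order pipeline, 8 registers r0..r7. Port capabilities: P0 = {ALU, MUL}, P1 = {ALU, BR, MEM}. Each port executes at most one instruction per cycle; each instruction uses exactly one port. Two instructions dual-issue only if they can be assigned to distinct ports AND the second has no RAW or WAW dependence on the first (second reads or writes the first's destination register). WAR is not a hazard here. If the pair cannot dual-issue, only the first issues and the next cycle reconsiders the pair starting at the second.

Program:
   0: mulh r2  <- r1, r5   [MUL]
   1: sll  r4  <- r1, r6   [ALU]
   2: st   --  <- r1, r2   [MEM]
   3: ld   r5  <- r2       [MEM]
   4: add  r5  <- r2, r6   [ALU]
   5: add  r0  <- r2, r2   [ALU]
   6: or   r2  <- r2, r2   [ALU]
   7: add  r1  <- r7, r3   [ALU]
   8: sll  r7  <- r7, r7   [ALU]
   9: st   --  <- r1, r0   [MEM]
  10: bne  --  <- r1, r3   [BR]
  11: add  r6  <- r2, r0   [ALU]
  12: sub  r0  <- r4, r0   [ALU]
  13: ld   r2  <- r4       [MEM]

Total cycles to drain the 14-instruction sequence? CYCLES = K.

CYCLES = 8

#0 head=0: mulh.MUL sll.ALU i0/i1 dual
#1 head=2: st.MEM i2 no-port MEM/MEM
#2 head=3: ld.MEM i3 WAW r5
#3 head=4: add.ALU add.ALU i4/i5 dual
#4 head=6: or.ALU add.ALU i6/i7 dual
#5 head=8: sll.ALU st.MEM i8/i9 dual
#6 head=10: bne.BR add.ALU i10/i11 dual
#7 head=12: sub.ALU ld.MEM i12/i13 dual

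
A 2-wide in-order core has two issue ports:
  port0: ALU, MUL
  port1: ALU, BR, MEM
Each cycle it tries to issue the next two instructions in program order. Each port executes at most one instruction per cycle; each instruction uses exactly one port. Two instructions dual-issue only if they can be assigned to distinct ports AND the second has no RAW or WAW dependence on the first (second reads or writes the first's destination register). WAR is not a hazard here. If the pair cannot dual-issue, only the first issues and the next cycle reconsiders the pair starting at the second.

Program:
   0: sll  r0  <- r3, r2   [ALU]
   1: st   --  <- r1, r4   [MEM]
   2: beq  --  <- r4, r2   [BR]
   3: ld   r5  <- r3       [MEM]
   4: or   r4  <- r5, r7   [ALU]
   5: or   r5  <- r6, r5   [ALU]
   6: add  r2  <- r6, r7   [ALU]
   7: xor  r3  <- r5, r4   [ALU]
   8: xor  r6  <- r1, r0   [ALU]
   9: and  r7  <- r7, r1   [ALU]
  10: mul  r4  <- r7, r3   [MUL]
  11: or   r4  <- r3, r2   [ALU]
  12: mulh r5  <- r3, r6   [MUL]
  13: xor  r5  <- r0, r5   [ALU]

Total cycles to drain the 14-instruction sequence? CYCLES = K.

c0: i0+i1 sll;st  2-wide
c1: i2 beq  no-port BR/MEM
c2: i3 ld  RAW r5
c3: i4+i5 or;or  2-wide
c4: i6+i7 add;xor  2-wide
c5: i8+i9 xor;and  2-wide
c6: i10 mul  WAW r4
c7: i11+i12 or;mulh  2-wide
c8: i13 xor  tail

CYCLES = 9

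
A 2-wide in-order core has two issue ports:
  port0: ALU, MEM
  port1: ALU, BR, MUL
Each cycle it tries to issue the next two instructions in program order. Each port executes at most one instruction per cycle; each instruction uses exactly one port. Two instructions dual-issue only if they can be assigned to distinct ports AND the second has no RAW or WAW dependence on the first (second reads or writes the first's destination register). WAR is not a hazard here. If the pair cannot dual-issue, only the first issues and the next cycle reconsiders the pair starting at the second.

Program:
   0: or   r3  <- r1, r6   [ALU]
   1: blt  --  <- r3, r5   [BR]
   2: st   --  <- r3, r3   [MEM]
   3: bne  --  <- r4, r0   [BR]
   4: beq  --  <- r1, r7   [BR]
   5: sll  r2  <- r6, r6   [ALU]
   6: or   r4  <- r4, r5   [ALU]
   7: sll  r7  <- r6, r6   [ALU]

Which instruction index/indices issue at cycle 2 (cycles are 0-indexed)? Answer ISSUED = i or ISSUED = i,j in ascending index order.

ISSUED = 3

0. or @i0  | RAW r3
1. blt;st @i1+i2  | 2-wide
2. bne @i3  | no-port BR/BR
3. beq;sll @i4+i5  | 2-wide
4. or;sll @i6+i7  | 2-wide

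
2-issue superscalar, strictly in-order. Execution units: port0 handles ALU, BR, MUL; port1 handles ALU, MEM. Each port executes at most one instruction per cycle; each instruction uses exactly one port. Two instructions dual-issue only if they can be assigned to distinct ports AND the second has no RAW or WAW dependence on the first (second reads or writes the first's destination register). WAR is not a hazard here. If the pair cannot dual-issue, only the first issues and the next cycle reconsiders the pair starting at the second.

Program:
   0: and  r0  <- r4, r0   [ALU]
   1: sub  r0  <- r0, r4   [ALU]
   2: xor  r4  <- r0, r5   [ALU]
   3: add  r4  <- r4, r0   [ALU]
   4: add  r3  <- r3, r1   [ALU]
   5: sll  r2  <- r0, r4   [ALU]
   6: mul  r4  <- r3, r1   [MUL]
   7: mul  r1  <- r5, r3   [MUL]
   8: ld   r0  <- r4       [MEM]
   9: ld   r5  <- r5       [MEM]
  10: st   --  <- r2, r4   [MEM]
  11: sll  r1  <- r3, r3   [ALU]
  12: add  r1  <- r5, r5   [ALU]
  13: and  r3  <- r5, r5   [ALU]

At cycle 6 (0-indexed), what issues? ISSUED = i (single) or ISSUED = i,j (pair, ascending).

ISSUED = 9

#0 head=0: and.ALU i0 RAW+WAW r0
#1 head=1: sub.ALU i1 RAW r0
#2 head=2: xor.ALU i2 RAW+WAW r4
#3 head=3: add.ALU;add.ALU i3,i4 dual
#4 head=5: sll.ALU;mul.MUL i5,i6 dual
#5 head=7: mul.MUL;ld.MEM i7,i8 dual
#6 head=9: ld.MEM i9 no-port MEM/MEM
#7 head=10: st.MEM;sll.ALU i10,i11 dual
#8 head=12: add.ALU;and.ALU i12,i13 dual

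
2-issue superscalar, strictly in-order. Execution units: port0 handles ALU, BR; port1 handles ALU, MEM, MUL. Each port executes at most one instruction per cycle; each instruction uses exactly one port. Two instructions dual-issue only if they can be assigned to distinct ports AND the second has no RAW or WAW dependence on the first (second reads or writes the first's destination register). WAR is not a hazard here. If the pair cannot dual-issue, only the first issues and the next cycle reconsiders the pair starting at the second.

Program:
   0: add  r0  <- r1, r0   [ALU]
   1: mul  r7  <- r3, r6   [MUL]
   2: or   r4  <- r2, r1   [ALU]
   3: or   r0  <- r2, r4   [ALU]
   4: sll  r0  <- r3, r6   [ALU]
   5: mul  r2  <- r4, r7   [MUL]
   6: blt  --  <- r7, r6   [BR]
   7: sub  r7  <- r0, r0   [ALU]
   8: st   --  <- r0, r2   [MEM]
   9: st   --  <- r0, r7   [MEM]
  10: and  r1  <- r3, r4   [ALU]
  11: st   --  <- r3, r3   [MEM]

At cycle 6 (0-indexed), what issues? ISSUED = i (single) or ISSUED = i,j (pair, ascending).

t=0 i0+i1:add.ALU mul.MUL ; pair
t=1 i2:or.ALU ; RAW r4
t=2 i3:or.ALU ; WAW r0
t=3 i4+i5:sll.ALU mul.MUL ; pair
t=4 i6+i7:blt.BR sub.ALU ; pair
t=5 i8:st.MEM ; no-port MEM/MEM
t=6 i9+i10:st.MEM and.ALU ; pair
t=7 i11:st.MEM ; tail

ISSUED = 9,10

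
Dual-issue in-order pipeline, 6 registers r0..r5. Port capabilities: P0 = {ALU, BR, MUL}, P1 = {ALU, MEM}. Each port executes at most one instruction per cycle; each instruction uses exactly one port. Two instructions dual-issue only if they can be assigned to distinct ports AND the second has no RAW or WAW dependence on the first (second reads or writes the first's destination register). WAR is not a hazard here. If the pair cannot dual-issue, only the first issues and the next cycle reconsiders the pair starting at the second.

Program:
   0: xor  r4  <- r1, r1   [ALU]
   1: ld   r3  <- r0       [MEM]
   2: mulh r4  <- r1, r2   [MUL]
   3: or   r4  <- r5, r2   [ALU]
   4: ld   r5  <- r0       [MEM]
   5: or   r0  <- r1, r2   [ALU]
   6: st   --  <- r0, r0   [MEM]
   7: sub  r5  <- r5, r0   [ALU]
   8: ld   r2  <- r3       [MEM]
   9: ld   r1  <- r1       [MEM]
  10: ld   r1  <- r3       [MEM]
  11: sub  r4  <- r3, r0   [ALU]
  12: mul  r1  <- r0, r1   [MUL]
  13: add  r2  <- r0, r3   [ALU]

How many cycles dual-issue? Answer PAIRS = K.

[0] i0+i1  xor+ld  -- pair
[1] i2  mulh  -- WAW r4
[2] i3+i4  or+ld  -- pair
[3] i5  or  -- RAW r0
[4] i6+i7  st+sub  -- pair
[5] i8  ld  -- no-port MEM/MEM
[6] i9  ld  -- no-port MEM/MEM
[7] i10+i11  ld+sub  -- pair
[8] i12+i13  mul+add  -- pair

PAIRS = 5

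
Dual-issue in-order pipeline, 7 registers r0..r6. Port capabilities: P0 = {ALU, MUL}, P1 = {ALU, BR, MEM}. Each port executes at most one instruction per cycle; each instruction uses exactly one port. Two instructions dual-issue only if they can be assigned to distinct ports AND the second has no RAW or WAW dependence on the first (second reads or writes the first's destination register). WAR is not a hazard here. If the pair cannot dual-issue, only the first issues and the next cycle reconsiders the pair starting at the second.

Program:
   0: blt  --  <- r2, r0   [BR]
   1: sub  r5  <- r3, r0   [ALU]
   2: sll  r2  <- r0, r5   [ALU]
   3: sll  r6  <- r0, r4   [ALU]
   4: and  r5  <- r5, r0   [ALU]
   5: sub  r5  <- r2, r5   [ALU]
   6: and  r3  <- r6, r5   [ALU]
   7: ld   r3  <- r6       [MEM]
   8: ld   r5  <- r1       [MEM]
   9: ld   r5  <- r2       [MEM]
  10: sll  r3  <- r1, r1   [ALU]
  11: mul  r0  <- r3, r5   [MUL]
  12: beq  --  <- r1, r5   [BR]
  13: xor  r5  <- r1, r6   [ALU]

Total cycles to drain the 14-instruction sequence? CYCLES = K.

CYCLES = 10

c0: i0/i1 blt.BR+sub.ALU  pair
c1: i2/i3 sll.ALU+sll.ALU  pair
c2: i4 and.ALU  RAW+WAW r5
c3: i5 sub.ALU  RAW r5
c4: i6 and.ALU  WAW r3
c5: i7 ld.MEM  no-port MEM/MEM
c6: i8 ld.MEM  no-port MEM/MEM
c7: i9/i10 ld.MEM+sll.ALU  pair
c8: i11/i12 mul.MUL+beq.BR  pair
c9: i13 xor.ALU  tail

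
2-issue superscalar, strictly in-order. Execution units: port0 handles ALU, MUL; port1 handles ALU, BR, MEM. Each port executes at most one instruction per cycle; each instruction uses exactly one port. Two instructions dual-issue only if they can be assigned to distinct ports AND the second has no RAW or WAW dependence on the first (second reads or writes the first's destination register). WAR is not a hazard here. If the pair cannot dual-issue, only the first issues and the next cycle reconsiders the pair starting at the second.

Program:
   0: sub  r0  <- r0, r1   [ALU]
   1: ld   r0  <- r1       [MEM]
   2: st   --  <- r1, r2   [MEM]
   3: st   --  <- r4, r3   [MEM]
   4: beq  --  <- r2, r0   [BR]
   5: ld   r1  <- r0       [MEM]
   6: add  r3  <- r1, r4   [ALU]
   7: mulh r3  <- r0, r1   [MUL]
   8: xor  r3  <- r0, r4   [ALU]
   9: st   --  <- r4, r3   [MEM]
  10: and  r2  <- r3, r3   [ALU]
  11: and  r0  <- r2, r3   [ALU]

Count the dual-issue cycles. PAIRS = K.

PAIRS = 1

c0: i0 sub.ALU  WAW r0
c1: i1 ld.MEM  no-port MEM/MEM
c2: i2 st.MEM  no-port MEM/MEM
c3: i3 st.MEM  no-port MEM/BR
c4: i4 beq.BR  no-port BR/MEM
c5: i5 ld.MEM  RAW r1
c6: i6 add.ALU  WAW r3
c7: i7 mulh.MUL  WAW r3
c8: i8 xor.ALU  RAW r3
c9: i9+i10 st.MEM and.ALU  dual
c10: i11 and.ALU  tail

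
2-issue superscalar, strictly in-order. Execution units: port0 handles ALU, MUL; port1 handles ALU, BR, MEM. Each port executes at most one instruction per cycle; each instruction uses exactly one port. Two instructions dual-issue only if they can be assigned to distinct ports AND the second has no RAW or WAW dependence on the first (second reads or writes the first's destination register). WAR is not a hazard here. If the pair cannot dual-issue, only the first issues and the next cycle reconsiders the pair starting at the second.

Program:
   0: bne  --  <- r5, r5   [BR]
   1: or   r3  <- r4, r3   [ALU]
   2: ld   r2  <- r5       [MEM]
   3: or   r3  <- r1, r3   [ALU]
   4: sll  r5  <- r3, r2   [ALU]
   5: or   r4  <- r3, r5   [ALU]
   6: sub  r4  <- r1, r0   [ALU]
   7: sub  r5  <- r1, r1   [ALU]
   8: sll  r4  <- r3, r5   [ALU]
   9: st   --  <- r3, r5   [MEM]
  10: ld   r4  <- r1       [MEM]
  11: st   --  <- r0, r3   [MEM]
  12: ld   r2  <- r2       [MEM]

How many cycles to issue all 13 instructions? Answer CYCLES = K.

CYCLES = 9

#0 head=0: bne.BR or.ALU i0/i1 pair
#1 head=2: ld.MEM or.ALU i2/i3 pair
#2 head=4: sll.ALU i4 RAW r5
#3 head=5: or.ALU i5 WAW r4
#4 head=6: sub.ALU sub.ALU i6/i7 pair
#5 head=8: sll.ALU st.MEM i8/i9 pair
#6 head=10: ld.MEM i10 no-port MEM/MEM
#7 head=11: st.MEM i11 no-port MEM/MEM
#8 head=12: ld.MEM i12 tail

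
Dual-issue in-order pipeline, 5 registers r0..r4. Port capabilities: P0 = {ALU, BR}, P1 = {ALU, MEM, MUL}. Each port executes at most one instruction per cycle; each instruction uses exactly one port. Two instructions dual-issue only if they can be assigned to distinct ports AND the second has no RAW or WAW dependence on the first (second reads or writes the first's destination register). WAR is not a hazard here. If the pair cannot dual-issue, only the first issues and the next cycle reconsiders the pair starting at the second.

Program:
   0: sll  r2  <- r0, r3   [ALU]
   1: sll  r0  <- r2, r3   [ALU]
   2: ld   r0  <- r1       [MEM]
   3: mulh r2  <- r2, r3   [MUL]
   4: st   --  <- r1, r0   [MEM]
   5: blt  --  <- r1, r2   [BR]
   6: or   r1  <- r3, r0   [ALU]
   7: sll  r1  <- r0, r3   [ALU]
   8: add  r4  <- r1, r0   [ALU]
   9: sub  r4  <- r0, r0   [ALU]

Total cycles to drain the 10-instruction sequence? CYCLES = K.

c0: i0 sll  RAW r2
c1: i1 sll  WAW r0
c2: i2 ld  no-port MEM/MUL
c3: i3 mulh  no-port MUL/MEM
c4: i4&i5 st/blt  2-wide
c5: i6 or  WAW r1
c6: i7 sll  RAW r1
c7: i8 add  WAW r4
c8: i9 sub  tail

CYCLES = 9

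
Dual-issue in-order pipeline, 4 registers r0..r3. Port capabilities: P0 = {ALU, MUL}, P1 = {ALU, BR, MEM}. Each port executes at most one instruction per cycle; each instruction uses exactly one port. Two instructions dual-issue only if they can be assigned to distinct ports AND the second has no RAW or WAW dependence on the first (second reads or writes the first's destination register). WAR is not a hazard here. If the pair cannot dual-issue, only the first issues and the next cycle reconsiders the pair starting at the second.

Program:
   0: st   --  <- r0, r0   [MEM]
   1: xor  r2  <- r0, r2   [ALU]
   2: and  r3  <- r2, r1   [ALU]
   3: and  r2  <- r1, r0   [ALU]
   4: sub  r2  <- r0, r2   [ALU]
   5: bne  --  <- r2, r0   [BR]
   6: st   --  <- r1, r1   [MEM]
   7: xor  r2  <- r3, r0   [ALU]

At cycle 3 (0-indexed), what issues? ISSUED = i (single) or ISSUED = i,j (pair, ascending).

c0: i0,i1 st.MEM;xor.ALU  pair
c1: i2,i3 and.ALU;and.ALU  pair
c2: i4 sub.ALU  RAW r2
c3: i5 bne.BR  no-port BR/MEM
c4: i6,i7 st.MEM;xor.ALU  pair

ISSUED = 5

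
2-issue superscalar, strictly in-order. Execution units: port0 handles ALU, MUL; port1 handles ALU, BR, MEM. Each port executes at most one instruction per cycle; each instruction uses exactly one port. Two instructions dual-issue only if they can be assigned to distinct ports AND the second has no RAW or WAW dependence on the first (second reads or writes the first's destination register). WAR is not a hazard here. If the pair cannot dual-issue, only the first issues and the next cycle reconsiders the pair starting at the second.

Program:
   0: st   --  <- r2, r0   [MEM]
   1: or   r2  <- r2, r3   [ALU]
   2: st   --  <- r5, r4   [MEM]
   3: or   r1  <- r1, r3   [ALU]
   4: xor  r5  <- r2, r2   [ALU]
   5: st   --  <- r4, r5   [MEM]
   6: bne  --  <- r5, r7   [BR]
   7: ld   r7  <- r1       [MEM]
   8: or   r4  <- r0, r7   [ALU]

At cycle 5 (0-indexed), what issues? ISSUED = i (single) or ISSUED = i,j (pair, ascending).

t=0 i0/i1:st.MEM or.ALU ; pair
t=1 i2/i3:st.MEM or.ALU ; pair
t=2 i4:xor.ALU ; RAW r5
t=3 i5:st.MEM ; no-port MEM/BR
t=4 i6:bne.BR ; no-port BR/MEM
t=5 i7:ld.MEM ; RAW r7
t=6 i8:or.ALU ; tail

ISSUED = 7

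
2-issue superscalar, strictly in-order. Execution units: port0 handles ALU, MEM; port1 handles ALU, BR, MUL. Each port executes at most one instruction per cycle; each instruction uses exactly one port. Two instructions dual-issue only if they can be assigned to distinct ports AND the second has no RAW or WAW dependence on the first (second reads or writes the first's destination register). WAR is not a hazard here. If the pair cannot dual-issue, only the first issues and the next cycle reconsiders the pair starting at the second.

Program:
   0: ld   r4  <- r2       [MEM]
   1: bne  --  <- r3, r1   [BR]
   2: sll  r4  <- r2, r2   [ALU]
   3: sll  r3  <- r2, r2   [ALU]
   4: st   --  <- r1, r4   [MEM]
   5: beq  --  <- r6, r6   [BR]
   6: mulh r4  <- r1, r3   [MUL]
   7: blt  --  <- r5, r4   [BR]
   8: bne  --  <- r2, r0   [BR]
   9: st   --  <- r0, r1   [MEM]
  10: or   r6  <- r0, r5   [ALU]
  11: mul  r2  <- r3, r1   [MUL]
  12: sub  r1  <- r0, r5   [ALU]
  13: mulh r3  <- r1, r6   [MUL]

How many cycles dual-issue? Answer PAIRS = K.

PAIRS = 5

[0] i0+i1  ld.MEM;bne.BR  -- dual
[1] i2+i3  sll.ALU;sll.ALU  -- dual
[2] i4+i5  st.MEM;beq.BR  -- dual
[3] i6  mulh.MUL  -- no-port MUL/BR
[4] i7  blt.BR  -- no-port BR/BR
[5] i8+i9  bne.BR;st.MEM  -- dual
[6] i10+i11  or.ALU;mul.MUL  -- dual
[7] i12  sub.ALU  -- RAW r1
[8] i13  mulh.MUL  -- tail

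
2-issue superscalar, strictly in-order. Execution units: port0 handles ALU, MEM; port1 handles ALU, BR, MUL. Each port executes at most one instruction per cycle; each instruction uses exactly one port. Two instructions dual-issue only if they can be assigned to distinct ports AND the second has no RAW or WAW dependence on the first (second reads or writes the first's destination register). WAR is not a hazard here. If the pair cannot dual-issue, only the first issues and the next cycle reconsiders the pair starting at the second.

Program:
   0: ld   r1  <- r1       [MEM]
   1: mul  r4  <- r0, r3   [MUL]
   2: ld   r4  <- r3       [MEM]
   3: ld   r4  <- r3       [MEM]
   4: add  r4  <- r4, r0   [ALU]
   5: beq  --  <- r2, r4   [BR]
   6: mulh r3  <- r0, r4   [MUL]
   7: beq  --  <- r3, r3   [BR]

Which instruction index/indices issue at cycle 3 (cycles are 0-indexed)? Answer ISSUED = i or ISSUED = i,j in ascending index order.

ISSUED = 4

c0: i0,i1 ld.MEM/mul.MUL  2-wide
c1: i2 ld.MEM  no-port MEM/MEM
c2: i3 ld.MEM  RAW+WAW r4
c3: i4 add.ALU  RAW r4
c4: i5 beq.BR  no-port BR/MUL
c5: i6 mulh.MUL  no-port MUL/BR
c6: i7 beq.BR  tail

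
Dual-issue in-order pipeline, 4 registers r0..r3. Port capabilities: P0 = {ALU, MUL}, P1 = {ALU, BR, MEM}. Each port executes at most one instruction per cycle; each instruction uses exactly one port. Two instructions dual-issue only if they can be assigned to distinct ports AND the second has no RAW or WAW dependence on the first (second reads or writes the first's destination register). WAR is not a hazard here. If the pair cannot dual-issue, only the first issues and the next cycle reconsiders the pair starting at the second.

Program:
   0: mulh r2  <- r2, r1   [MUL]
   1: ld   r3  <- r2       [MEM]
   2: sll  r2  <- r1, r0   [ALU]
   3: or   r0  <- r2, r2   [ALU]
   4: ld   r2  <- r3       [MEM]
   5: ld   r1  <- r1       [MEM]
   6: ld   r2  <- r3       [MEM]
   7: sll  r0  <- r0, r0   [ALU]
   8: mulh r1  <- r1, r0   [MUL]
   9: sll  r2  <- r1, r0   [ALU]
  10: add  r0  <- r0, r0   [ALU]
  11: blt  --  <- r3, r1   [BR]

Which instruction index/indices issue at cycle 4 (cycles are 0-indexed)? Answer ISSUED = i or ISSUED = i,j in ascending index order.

[0] i0  mulh.MUL  -- RAW r2
[1] i1&i2  ld.MEM/sll.ALU  -- pair
[2] i3&i4  or.ALU/ld.MEM  -- pair
[3] i5  ld.MEM  -- no-port MEM/MEM
[4] i6&i7  ld.MEM/sll.ALU  -- pair
[5] i8  mulh.MUL  -- RAW r1
[6] i9&i10  sll.ALU/add.ALU  -- pair
[7] i11  blt.BR  -- tail

ISSUED = 6,7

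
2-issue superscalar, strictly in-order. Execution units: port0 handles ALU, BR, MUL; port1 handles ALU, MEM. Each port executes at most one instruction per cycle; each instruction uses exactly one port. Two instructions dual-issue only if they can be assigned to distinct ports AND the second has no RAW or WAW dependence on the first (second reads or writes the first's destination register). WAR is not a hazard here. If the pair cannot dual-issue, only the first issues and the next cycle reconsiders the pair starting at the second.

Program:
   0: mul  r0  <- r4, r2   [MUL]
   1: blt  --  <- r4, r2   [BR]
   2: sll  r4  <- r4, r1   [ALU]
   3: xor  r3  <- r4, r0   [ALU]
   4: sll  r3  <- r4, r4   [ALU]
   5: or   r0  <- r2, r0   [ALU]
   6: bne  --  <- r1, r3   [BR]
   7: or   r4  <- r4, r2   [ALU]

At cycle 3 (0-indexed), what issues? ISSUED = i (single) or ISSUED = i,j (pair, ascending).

ISSUED = 4,5

t=0 i0:mul ; no-port MUL/BR
t=1 i1/i2:blt sll ; 2-wide
t=2 i3:xor ; WAW r3
t=3 i4/i5:sll or ; 2-wide
t=4 i6/i7:bne or ; 2-wide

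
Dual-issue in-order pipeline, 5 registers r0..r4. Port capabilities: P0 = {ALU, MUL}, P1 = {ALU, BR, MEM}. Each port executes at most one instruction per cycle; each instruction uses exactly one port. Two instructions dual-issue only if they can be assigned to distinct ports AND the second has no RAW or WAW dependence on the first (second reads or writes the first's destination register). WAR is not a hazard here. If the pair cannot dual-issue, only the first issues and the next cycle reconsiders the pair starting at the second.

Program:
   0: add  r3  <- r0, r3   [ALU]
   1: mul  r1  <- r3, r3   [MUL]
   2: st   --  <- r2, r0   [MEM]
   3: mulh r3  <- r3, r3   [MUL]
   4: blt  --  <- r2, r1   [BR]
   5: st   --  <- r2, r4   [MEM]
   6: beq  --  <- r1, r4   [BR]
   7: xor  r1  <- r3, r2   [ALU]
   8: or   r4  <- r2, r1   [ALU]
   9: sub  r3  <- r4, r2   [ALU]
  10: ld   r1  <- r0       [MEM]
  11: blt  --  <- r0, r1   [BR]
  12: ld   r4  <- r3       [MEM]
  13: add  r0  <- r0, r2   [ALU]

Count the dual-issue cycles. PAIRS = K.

PAIRS = 5

  cy0 -> i0 (add.ALU) RAW r3
  cy1 -> i1&i2 (mul.MUL;st.MEM) pair
  cy2 -> i3&i4 (mulh.MUL;blt.BR) pair
  cy3 -> i5 (st.MEM) no-port MEM/BR
  cy4 -> i6&i7 (beq.BR;xor.ALU) pair
  cy5 -> i8 (or.ALU) RAW r4
  cy6 -> i9&i10 (sub.ALU;ld.MEM) pair
  cy7 -> i11 (blt.BR) no-port BR/MEM
  cy8 -> i12&i13 (ld.MEM;add.ALU) pair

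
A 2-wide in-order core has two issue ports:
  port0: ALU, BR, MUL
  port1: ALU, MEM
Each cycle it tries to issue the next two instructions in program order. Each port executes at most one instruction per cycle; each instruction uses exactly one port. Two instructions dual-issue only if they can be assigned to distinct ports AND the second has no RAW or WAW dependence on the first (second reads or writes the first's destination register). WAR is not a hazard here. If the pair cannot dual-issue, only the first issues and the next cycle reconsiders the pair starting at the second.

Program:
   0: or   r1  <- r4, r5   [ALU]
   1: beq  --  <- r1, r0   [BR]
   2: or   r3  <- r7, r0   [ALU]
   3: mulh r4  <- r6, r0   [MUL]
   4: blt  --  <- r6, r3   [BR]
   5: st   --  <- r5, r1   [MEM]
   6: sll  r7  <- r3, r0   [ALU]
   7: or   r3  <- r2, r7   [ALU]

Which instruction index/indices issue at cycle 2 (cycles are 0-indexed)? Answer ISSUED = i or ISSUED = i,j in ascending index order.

[0] i0  or  -- RAW r1
[1] i1+i2  beq/or  -- dual
[2] i3  mulh  -- no-port MUL/BR
[3] i4+i5  blt/st  -- dual
[4] i6  sll  -- RAW r7
[5] i7  or  -- tail

ISSUED = 3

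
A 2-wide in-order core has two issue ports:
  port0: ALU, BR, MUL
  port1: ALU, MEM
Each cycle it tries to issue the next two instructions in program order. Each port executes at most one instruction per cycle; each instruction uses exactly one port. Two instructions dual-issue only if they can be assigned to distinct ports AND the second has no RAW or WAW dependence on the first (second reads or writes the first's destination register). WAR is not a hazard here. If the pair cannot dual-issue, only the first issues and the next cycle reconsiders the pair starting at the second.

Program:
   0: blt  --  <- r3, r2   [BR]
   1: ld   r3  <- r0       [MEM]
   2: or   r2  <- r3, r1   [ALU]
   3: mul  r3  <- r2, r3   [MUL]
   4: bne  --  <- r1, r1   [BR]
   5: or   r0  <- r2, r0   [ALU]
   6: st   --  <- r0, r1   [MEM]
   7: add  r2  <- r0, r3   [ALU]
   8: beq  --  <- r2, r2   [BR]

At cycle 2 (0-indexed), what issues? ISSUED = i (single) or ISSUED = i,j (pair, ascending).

0. blt/ld @i0+i1  | pair
1. or @i2  | RAW r2
2. mul @i3  | no-port MUL/BR
3. bne/or @i4+i5  | pair
4. st/add @i6+i7  | pair
5. beq @i8  | tail

ISSUED = 3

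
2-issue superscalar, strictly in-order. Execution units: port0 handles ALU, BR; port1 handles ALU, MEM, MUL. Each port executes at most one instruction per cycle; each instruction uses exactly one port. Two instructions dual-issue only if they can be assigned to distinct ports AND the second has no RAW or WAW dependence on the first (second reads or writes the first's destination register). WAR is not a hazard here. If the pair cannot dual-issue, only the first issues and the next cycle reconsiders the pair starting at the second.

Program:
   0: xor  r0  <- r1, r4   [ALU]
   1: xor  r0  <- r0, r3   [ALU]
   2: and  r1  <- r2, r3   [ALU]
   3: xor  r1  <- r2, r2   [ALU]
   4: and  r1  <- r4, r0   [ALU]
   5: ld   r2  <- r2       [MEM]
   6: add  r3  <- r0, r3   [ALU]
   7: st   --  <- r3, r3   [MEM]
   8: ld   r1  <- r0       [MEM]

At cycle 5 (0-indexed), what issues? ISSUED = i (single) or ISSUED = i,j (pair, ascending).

ISSUED = 7

c0: i0 xor  RAW+WAW r0
c1: i1/i2 xor+and  dual
c2: i3 xor  WAW r1
c3: i4/i5 and+ld  dual
c4: i6 add  RAW r3
c5: i7 st  no-port MEM/MEM
c6: i8 ld  tail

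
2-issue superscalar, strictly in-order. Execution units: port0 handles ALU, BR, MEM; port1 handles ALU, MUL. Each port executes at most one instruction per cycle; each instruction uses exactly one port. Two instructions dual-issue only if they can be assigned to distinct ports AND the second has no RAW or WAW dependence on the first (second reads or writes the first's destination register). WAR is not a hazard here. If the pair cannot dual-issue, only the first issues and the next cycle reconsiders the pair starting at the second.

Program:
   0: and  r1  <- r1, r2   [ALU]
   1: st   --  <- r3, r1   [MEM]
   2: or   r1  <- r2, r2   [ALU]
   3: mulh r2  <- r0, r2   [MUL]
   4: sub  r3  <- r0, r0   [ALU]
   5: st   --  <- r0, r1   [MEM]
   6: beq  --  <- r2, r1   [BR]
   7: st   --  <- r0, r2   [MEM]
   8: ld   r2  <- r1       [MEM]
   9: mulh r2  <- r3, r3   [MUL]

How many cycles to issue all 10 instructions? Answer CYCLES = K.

t=0 i0:and ; RAW r1
t=1 i1,i2:st;or ; dual
t=2 i3,i4:mulh;sub ; dual
t=3 i5:st ; no-port MEM/BR
t=4 i6:beq ; no-port BR/MEM
t=5 i7:st ; no-port MEM/MEM
t=6 i8:ld ; WAW r2
t=7 i9:mulh ; tail

CYCLES = 8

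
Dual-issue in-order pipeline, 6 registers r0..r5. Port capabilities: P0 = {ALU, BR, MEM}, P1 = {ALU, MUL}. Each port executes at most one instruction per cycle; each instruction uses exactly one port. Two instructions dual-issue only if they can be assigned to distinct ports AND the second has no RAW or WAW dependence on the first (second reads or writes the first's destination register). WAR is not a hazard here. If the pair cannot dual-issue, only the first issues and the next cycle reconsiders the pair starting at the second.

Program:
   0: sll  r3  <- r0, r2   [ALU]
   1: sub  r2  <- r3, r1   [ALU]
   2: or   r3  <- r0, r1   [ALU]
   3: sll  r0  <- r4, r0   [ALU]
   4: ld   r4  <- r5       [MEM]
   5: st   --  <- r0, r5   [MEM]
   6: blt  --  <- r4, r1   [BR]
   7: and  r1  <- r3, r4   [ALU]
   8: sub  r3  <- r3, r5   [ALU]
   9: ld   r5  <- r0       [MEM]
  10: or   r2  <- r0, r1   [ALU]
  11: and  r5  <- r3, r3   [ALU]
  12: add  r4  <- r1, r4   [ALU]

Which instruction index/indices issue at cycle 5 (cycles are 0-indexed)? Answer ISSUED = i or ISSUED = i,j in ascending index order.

0. sll.ALU @i0  | RAW r3
1. sub.ALU+or.ALU @i1,i2  | 2-wide
2. sll.ALU+ld.MEM @i3,i4  | 2-wide
3. st.MEM @i5  | no-port MEM/BR
4. blt.BR+and.ALU @i6,i7  | 2-wide
5. sub.ALU+ld.MEM @i8,i9  | 2-wide
6. or.ALU+and.ALU @i10,i11  | 2-wide
7. add.ALU @i12  | tail

ISSUED = 8,9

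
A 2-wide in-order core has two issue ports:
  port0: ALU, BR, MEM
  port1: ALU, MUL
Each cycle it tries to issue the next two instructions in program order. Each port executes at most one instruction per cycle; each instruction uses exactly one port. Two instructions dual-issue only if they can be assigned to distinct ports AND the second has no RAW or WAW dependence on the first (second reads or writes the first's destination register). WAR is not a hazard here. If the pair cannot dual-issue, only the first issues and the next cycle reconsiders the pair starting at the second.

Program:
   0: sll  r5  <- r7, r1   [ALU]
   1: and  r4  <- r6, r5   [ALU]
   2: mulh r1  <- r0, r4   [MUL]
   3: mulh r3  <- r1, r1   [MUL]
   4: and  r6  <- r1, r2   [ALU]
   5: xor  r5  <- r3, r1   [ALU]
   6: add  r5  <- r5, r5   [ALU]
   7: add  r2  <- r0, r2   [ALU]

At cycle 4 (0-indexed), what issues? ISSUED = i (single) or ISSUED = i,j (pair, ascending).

ISSUED = 5

#0 head=0: sll i0 RAW r5
#1 head=1: and i1 RAW r4
#2 head=2: mulh i2 no-port MUL/MUL
#3 head=3: mulh and i3/i4 pair
#4 head=5: xor i5 RAW+WAW r5
#5 head=6: add add i6/i7 pair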